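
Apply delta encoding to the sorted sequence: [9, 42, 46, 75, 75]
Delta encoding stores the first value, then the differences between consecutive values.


First value: 9
Deltas:
  42 - 9 = 33
  46 - 42 = 4
  75 - 46 = 29
  75 - 75 = 0


Delta encoded: [9, 33, 4, 29, 0]


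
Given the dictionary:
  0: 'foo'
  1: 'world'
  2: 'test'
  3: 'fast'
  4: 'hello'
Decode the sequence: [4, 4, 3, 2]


Look up each index in the dictionary:
  4 -> 'hello'
  4 -> 'hello'
  3 -> 'fast'
  2 -> 'test'

Decoded: "hello hello fast test"


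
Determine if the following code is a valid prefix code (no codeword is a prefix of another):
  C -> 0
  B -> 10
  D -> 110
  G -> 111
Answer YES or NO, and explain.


Checking each pair (does one codeword prefix another?):
  C='0' vs B='10': no prefix
  C='0' vs D='110': no prefix
  C='0' vs G='111': no prefix
  B='10' vs C='0': no prefix
  B='10' vs D='110': no prefix
  B='10' vs G='111': no prefix
  D='110' vs C='0': no prefix
  D='110' vs B='10': no prefix
  D='110' vs G='111': no prefix
  G='111' vs C='0': no prefix
  G='111' vs B='10': no prefix
  G='111' vs D='110': no prefix
No violation found over all pairs.

YES -- this is a valid prefix code. No codeword is a prefix of any other codeword.


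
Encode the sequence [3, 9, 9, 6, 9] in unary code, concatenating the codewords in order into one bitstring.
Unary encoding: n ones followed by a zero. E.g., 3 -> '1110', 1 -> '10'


Encode each number as n ones followed by a terminating 0:
  3 -> 1110 (4 bits)
  9 -> 1111111110 (10 bits)
  9 -> 1111111110 (10 bits)
  6 -> 1111110 (7 bits)
  9 -> 1111111110 (10 bits)
Total length = 4 + 10 + 10 + 7 + 10 = 41 bits.

Unary([3, 9, 9, 6, 9]) = 11101111111110111111111011111101111111110 (41 bits)


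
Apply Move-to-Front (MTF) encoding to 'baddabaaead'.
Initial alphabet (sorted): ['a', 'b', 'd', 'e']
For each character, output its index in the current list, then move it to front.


MTF encoding:
'b': index 1 in ['a', 'b', 'd', 'e'] -> ['b', 'a', 'd', 'e']
'a': index 1 in ['b', 'a', 'd', 'e'] -> ['a', 'b', 'd', 'e']
'd': index 2 in ['a', 'b', 'd', 'e'] -> ['d', 'a', 'b', 'e']
'd': index 0 in ['d', 'a', 'b', 'e'] -> ['d', 'a', 'b', 'e']
'a': index 1 in ['d', 'a', 'b', 'e'] -> ['a', 'd', 'b', 'e']
'b': index 2 in ['a', 'd', 'b', 'e'] -> ['b', 'a', 'd', 'e']
'a': index 1 in ['b', 'a', 'd', 'e'] -> ['a', 'b', 'd', 'e']
'a': index 0 in ['a', 'b', 'd', 'e'] -> ['a', 'b', 'd', 'e']
'e': index 3 in ['a', 'b', 'd', 'e'] -> ['e', 'a', 'b', 'd']
'a': index 1 in ['e', 'a', 'b', 'd'] -> ['a', 'e', 'b', 'd']
'd': index 3 in ['a', 'e', 'b', 'd'] -> ['d', 'a', 'e', 'b']


Output: [1, 1, 2, 0, 1, 2, 1, 0, 3, 1, 3]


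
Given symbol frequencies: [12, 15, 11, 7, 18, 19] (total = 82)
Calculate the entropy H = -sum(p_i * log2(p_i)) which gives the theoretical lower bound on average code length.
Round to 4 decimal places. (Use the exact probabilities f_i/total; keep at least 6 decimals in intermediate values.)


Per-symbol terms -p_i * log2(p_i) with p_i = f_i/82:
  p = 12/82 = 0.146341: log2(p) = -2.772590, -p*log2(p) = 0.405745
  p = 15/82 = 0.182927: log2(p) = -2.450661, -p*log2(p) = 0.448292
  p = 11/82 = 0.134146: log2(p) = -2.898120, -p*log2(p) = 0.388772
  p = 7/82 = 0.085366: log2(p) = -3.550197, -p*log2(p) = 0.303066
  p = 18/82 = 0.219512: log2(p) = -2.187627, -p*log2(p) = 0.480211
  p = 19/82 = 0.231707: log2(p) = -2.109624, -p*log2(p) = 0.488815
H = 0.405745 + 0.448292 + 0.388772 + 0.303066 + 0.480211 + 0.488815 = 2.514901

H = 2.5149 bits/symbol


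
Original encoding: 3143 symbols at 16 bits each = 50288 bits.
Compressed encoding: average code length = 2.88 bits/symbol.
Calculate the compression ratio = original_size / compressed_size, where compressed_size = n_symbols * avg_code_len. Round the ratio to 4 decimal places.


original_size = n_symbols * orig_bits = 3143 * 16 = 50288 bits
compressed_size = n_symbols * avg_code_len = 3143 * 2.88 = 9051.84 bits
ratio = original_size / compressed_size = 50288 / 9051.84 = 5.5556

Compression ratio = 5.5556


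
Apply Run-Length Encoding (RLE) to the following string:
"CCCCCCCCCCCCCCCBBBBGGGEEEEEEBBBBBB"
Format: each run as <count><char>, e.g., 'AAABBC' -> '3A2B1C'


Scanning runs left to right:
  i=0: run of 'C' x 15 -> '15C'
  i=15: run of 'B' x 4 -> '4B'
  i=19: run of 'G' x 3 -> '3G'
  i=22: run of 'E' x 6 -> '6E'
  i=28: run of 'B' x 6 -> '6B'

RLE = 15C4B3G6E6B


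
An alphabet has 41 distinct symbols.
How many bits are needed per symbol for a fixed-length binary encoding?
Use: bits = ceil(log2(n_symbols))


log2(41) = 5.3576
Bracket: 2^5 = 32 < 41 <= 2^6 = 64
So ceil(log2(41)) = 6

bits = ceil(log2(41)) = ceil(5.3576) = 6 bits


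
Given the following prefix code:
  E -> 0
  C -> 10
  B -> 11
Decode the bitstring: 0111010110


Decoding step by step:
Bits 0 -> E
Bits 11 -> B
Bits 10 -> C
Bits 10 -> C
Bits 11 -> B
Bits 0 -> E


Decoded message: EBCCBE


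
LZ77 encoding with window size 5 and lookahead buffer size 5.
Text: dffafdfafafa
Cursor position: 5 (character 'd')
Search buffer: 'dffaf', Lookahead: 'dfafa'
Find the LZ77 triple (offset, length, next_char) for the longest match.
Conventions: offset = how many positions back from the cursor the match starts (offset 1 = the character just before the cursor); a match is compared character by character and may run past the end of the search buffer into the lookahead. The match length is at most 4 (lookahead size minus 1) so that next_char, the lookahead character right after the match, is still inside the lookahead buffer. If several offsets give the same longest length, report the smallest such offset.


Try each offset into the search buffer:
  offset=1 (pos 4, char 'f'): match length 0
  offset=2 (pos 3, char 'a'): match length 0
  offset=3 (pos 2, char 'f'): match length 0
  offset=4 (pos 1, char 'f'): match length 0
  offset=5 (pos 0, char 'd'): match length 2
Longest match has length 2 at offset 5.
next_char = character at position 5 + 2 = 7 -> 'a'

Best match: offset=5, length=2 (matching 'df' starting at position 0)
LZ77 triple: (5, 2, 'a')


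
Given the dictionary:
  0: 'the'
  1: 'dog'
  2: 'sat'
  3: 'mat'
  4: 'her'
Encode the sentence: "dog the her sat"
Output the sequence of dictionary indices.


Look up each word in the dictionary:
  'dog' -> 1
  'the' -> 0
  'her' -> 4
  'sat' -> 2

Encoded: [1, 0, 4, 2]


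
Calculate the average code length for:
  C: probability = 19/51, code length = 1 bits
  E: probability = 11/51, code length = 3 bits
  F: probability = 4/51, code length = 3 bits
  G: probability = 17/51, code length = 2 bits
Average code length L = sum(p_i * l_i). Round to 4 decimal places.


Weighted contributions p_i * l_i:
  C: (19/51) * 1 = 19/51
  E: (11/51) * 3 = 33/51
  F: (4/51) * 3 = 12/51
  G: (17/51) * 2 = 34/51
Sum = (19 + 33 + 12 + 34)/51 = 98/51

L = 98/51 = 1.9216 bits/symbol


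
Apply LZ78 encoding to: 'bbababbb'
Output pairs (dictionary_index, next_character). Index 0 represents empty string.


LZ78 encoding steps:
Dictionary: {0: ''}
Step 1: w='' (idx 0), next='b' -> output (0, 'b'), add 'b' as idx 1
Step 2: w='b' (idx 1), next='a' -> output (1, 'a'), add 'ba' as idx 2
Step 3: w='ba' (idx 2), next='b' -> output (2, 'b'), add 'bab' as idx 3
Step 4: w='b' (idx 1), next='b' -> output (1, 'b'), add 'bb' as idx 4


Encoded: [(0, 'b'), (1, 'a'), (2, 'b'), (1, 'b')]


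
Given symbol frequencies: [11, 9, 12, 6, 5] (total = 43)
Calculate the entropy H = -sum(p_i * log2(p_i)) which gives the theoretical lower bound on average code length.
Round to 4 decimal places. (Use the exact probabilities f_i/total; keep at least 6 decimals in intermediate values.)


Per-symbol terms -p_i * log2(p_i) with p_i = f_i/43:
  p = 11/43 = 0.255814: log2(p) = -1.966833, -p*log2(p) = 0.503143
  p = 9/43 = 0.209302: log2(p) = -2.256340, -p*log2(p) = 0.472257
  p = 12/43 = 0.279070: log2(p) = -1.841302, -p*log2(p) = 0.513852
  p = 6/43 = 0.139535: log2(p) = -2.841302, -p*log2(p) = 0.396461
  p = 5/43 = 0.116279: log2(p) = -3.104337, -p*log2(p) = 0.360969
H = 0.503143 + 0.472257 + 0.513852 + 0.396461 + 0.360969 = 2.246682

H = 2.2467 bits/symbol


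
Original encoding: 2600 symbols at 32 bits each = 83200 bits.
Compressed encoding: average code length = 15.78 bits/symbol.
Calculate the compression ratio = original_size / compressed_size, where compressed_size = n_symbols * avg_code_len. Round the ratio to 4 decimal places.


original_size = n_symbols * orig_bits = 2600 * 32 = 83200 bits
compressed_size = n_symbols * avg_code_len = 2600 * 15.78 = 41028.0 bits
ratio = original_size / compressed_size = 83200 / 41028.0 = 2.0279

Compression ratio = 2.0279


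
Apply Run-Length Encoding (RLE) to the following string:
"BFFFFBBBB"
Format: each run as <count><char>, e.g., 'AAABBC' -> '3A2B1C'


Scanning runs left to right:
  i=0: run of 'B' x 1 -> '1B'
  i=1: run of 'F' x 4 -> '4F'
  i=5: run of 'B' x 4 -> '4B'

RLE = 1B4F4B


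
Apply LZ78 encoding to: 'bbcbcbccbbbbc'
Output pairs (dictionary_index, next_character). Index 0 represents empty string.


LZ78 encoding steps:
Dictionary: {0: ''}
Step 1: w='' (idx 0), next='b' -> output (0, 'b'), add 'b' as idx 1
Step 2: w='b' (idx 1), next='c' -> output (1, 'c'), add 'bc' as idx 2
Step 3: w='bc' (idx 2), next='b' -> output (2, 'b'), add 'bcb' as idx 3
Step 4: w='' (idx 0), next='c' -> output (0, 'c'), add 'c' as idx 4
Step 5: w='c' (idx 4), next='b' -> output (4, 'b'), add 'cb' as idx 5
Step 6: w='b' (idx 1), next='b' -> output (1, 'b'), add 'bb' as idx 6
Step 7: w='bc' (idx 2), end of input -> output (2, '')


Encoded: [(0, 'b'), (1, 'c'), (2, 'b'), (0, 'c'), (4, 'b'), (1, 'b'), (2, '')]


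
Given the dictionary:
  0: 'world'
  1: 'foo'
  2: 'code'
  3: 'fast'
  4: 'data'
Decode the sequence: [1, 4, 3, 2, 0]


Look up each index in the dictionary:
  1 -> 'foo'
  4 -> 'data'
  3 -> 'fast'
  2 -> 'code'
  0 -> 'world'

Decoded: "foo data fast code world"


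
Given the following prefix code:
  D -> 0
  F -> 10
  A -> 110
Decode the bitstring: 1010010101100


Decoding step by step:
Bits 10 -> F
Bits 10 -> F
Bits 0 -> D
Bits 10 -> F
Bits 10 -> F
Bits 110 -> A
Bits 0 -> D


Decoded message: FFDFFAD


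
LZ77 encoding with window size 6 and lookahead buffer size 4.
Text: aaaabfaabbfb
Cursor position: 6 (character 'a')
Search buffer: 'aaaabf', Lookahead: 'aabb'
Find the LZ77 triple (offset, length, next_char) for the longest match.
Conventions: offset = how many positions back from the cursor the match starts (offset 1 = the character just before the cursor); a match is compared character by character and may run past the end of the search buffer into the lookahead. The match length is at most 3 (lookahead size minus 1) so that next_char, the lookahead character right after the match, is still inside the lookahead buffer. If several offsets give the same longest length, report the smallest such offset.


Try each offset into the search buffer:
  offset=1 (pos 5, char 'f'): match length 0
  offset=2 (pos 4, char 'b'): match length 0
  offset=3 (pos 3, char 'a'): match length 1
  offset=4 (pos 2, char 'a'): match length 3
  offset=5 (pos 1, char 'a'): match length 2
  offset=6 (pos 0, char 'a'): match length 2
Longest match has length 3 at offset 4.
next_char = character at position 6 + 3 = 9 -> 'b'

Best match: offset=4, length=3 (matching 'aab' starting at position 2)
LZ77 triple: (4, 3, 'b')


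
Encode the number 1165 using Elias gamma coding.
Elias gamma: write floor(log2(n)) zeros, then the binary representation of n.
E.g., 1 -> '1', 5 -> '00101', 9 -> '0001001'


num_bits = floor(log2(1165)) + 1 = 11
leading_zeros = num_bits - 1 = 10
binary(1165) = 10010001101

Elias gamma(1165) = '0000000000' + '10010001101' = 000000000010010001101 (21 bits)


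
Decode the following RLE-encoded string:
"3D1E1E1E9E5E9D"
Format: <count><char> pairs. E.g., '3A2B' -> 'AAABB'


Expanding each <count><char> pair:
  3D -> 'DDD'
  1E -> 'E'
  1E -> 'E'
  1E -> 'E'
  9E -> 'EEEEEEEEE'
  5E -> 'EEEEE'
  9D -> 'DDDDDDDDD'

Decoded = DDDEEEEEEEEEEEEEEEEEDDDDDDDDD


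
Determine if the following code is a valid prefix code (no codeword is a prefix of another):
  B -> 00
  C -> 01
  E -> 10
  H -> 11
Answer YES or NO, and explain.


Checking each pair (does one codeword prefix another?):
  B='00' vs C='01': no prefix
  B='00' vs E='10': no prefix
  B='00' vs H='11': no prefix
  C='01' vs B='00': no prefix
  C='01' vs E='10': no prefix
  C='01' vs H='11': no prefix
  E='10' vs B='00': no prefix
  E='10' vs C='01': no prefix
  E='10' vs H='11': no prefix
  H='11' vs B='00': no prefix
  H='11' vs C='01': no prefix
  H='11' vs E='10': no prefix
No violation found over all pairs.

YES -- this is a valid prefix code. No codeword is a prefix of any other codeword.


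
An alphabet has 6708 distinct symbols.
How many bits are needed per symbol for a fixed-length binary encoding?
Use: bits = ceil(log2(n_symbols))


log2(6708) = 12.7117
Bracket: 2^12 = 4096 < 6708 <= 2^13 = 8192
So ceil(log2(6708)) = 13

bits = ceil(log2(6708)) = ceil(12.7117) = 13 bits


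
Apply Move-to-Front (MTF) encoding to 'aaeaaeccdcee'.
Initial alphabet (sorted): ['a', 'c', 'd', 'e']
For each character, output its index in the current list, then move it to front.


MTF encoding:
'a': index 0 in ['a', 'c', 'd', 'e'] -> ['a', 'c', 'd', 'e']
'a': index 0 in ['a', 'c', 'd', 'e'] -> ['a', 'c', 'd', 'e']
'e': index 3 in ['a', 'c', 'd', 'e'] -> ['e', 'a', 'c', 'd']
'a': index 1 in ['e', 'a', 'c', 'd'] -> ['a', 'e', 'c', 'd']
'a': index 0 in ['a', 'e', 'c', 'd'] -> ['a', 'e', 'c', 'd']
'e': index 1 in ['a', 'e', 'c', 'd'] -> ['e', 'a', 'c', 'd']
'c': index 2 in ['e', 'a', 'c', 'd'] -> ['c', 'e', 'a', 'd']
'c': index 0 in ['c', 'e', 'a', 'd'] -> ['c', 'e', 'a', 'd']
'd': index 3 in ['c', 'e', 'a', 'd'] -> ['d', 'c', 'e', 'a']
'c': index 1 in ['d', 'c', 'e', 'a'] -> ['c', 'd', 'e', 'a']
'e': index 2 in ['c', 'd', 'e', 'a'] -> ['e', 'c', 'd', 'a']
'e': index 0 in ['e', 'c', 'd', 'a'] -> ['e', 'c', 'd', 'a']


Output: [0, 0, 3, 1, 0, 1, 2, 0, 3, 1, 2, 0]


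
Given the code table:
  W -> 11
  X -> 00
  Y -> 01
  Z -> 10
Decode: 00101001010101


Decoding:
00 -> X
10 -> Z
10 -> Z
01 -> Y
01 -> Y
01 -> Y
01 -> Y


Result: XZZYYYY


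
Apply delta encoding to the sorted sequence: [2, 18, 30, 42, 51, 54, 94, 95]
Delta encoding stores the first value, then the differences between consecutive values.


First value: 2
Deltas:
  18 - 2 = 16
  30 - 18 = 12
  42 - 30 = 12
  51 - 42 = 9
  54 - 51 = 3
  94 - 54 = 40
  95 - 94 = 1


Delta encoded: [2, 16, 12, 12, 9, 3, 40, 1]


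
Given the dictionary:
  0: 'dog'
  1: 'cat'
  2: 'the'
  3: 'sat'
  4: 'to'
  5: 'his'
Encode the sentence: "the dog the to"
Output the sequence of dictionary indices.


Look up each word in the dictionary:
  'the' -> 2
  'dog' -> 0
  'the' -> 2
  'to' -> 4

Encoded: [2, 0, 2, 4]


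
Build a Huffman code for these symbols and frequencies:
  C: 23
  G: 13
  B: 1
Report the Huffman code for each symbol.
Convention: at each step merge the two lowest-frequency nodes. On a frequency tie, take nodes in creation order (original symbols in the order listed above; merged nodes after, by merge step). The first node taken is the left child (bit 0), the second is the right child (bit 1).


Huffman tree construction:
Step 1: Merge B(1) + G(13) = 14
Step 2: Merge (B+G)(14) + C(23) = 37
Read each symbol's code off the tree from the root (left child = 0, right child = 1).

Codes:
  C: 1 (length 1)
  G: 01 (length 2)
  B: 00 (length 2)
Average code length: 51/37 = 1.3784 bits/symbol


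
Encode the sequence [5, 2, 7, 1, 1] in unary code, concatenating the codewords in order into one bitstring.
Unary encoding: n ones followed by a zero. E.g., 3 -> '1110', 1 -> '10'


Encode each number as n ones followed by a terminating 0:
  5 -> 111110 (6 bits)
  2 -> 110 (3 bits)
  7 -> 11111110 (8 bits)
  1 -> 10 (2 bits)
  1 -> 10 (2 bits)
Total length = 6 + 3 + 8 + 2 + 2 = 21 bits.

Unary([5, 2, 7, 1, 1]) = 111110110111111101010 (21 bits)


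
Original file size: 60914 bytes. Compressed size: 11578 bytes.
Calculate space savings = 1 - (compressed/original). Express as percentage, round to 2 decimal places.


ratio = compressed/original = 11578/60914 = 0.190071
savings = 1 - ratio = 1 - 0.190071 = 0.809929
as a percentage: 0.809929 * 100 = 80.99%

Space savings = 1 - 11578/60914 = 80.99%


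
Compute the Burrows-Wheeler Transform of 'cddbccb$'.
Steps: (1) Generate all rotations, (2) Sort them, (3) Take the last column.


Rotations (sorted):
  0: $cddbccb -> last char: b
  1: b$cddbcc -> last char: c
  2: bccb$cdd -> last char: d
  3: cb$cddbc -> last char: c
  4: ccb$cddb -> last char: b
  5: cddbccb$ -> last char: $
  6: dbccb$cd -> last char: d
  7: ddbccb$c -> last char: c


BWT = bcdcb$dc


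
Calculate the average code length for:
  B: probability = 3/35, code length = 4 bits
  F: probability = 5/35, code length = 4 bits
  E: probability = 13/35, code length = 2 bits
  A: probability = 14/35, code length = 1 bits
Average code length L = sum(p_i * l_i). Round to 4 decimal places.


Weighted contributions p_i * l_i:
  B: (3/35) * 4 = 12/35
  F: (5/35) * 4 = 20/35
  E: (13/35) * 2 = 26/35
  A: (14/35) * 1 = 14/35
Sum = (12 + 20 + 26 + 14)/35 = 72/35

L = 72/35 = 2.0571 bits/symbol


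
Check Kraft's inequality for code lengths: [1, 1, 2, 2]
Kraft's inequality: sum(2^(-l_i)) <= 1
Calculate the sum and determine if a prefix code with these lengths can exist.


Sum = 2^(-1) + 2^(-1) + 2^(-2) + 2^(-2)
    = 0.5 + 0.5 + 0.25 + 0.25
    = 6/4 = 1.5
Since 1.5 > 1, Kraft's inequality is NOT satisfied.
A prefix code with these lengths CANNOT exist.

Kraft sum = 1.5. Not satisfied.


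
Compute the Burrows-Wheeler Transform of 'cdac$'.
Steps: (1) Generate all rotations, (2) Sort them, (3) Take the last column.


Rotations (sorted):
  0: $cdac -> last char: c
  1: ac$cd -> last char: d
  2: c$cda -> last char: a
  3: cdac$ -> last char: $
  4: dac$c -> last char: c


BWT = cda$c


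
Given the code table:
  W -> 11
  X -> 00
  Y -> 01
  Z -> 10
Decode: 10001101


Decoding:
10 -> Z
00 -> X
11 -> W
01 -> Y


Result: ZXWY


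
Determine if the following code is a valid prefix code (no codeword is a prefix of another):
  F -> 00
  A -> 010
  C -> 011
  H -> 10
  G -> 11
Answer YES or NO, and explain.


Checking each pair (does one codeword prefix another?):
  F='00' vs A='010': no prefix
  F='00' vs C='011': no prefix
  F='00' vs H='10': no prefix
  F='00' vs G='11': no prefix
  A='010' vs F='00': no prefix
  A='010' vs C='011': no prefix
  A='010' vs H='10': no prefix
  A='010' vs G='11': no prefix
  C='011' vs F='00': no prefix
  C='011' vs A='010': no prefix
  C='011' vs H='10': no prefix
  C='011' vs G='11': no prefix
  H='10' vs F='00': no prefix
  H='10' vs A='010': no prefix
  H='10' vs C='011': no prefix
  H='10' vs G='11': no prefix
  G='11' vs F='00': no prefix
  G='11' vs A='010': no prefix
  G='11' vs C='011': no prefix
  G='11' vs H='10': no prefix
No violation found over all pairs.

YES -- this is a valid prefix code. No codeword is a prefix of any other codeword.


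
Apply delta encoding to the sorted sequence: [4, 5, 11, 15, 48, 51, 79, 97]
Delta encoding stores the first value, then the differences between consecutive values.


First value: 4
Deltas:
  5 - 4 = 1
  11 - 5 = 6
  15 - 11 = 4
  48 - 15 = 33
  51 - 48 = 3
  79 - 51 = 28
  97 - 79 = 18


Delta encoded: [4, 1, 6, 4, 33, 3, 28, 18]


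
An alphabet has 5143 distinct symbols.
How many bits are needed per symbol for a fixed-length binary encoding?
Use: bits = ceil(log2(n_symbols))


log2(5143) = 12.3284
Bracket: 2^12 = 4096 < 5143 <= 2^13 = 8192
So ceil(log2(5143)) = 13

bits = ceil(log2(5143)) = ceil(12.3284) = 13 bits


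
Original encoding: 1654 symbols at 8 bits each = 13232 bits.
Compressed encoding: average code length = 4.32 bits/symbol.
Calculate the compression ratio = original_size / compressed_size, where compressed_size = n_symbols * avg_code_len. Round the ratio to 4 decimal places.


original_size = n_symbols * orig_bits = 1654 * 8 = 13232 bits
compressed_size = n_symbols * avg_code_len = 1654 * 4.32 = 7145.28 bits
ratio = original_size / compressed_size = 13232 / 7145.28 = 1.8519

Compression ratio = 1.8519


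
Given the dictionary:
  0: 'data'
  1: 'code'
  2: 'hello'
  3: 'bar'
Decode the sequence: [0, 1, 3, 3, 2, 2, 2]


Look up each index in the dictionary:
  0 -> 'data'
  1 -> 'code'
  3 -> 'bar'
  3 -> 'bar'
  2 -> 'hello'
  2 -> 'hello'
  2 -> 'hello'

Decoded: "data code bar bar hello hello hello"


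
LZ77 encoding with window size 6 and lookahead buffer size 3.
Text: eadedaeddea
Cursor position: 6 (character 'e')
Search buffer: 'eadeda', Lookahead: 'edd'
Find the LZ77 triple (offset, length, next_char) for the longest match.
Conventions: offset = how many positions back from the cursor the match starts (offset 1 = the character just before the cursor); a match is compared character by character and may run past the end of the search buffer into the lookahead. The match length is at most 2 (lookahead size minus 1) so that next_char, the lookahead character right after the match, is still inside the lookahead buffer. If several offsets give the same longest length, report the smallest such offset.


Try each offset into the search buffer:
  offset=1 (pos 5, char 'a'): match length 0
  offset=2 (pos 4, char 'd'): match length 0
  offset=3 (pos 3, char 'e'): match length 2
  offset=4 (pos 2, char 'd'): match length 0
  offset=5 (pos 1, char 'a'): match length 0
  offset=6 (pos 0, char 'e'): match length 1
Longest match has length 2 at offset 3.
next_char = character at position 6 + 2 = 8 -> 'd'

Best match: offset=3, length=2 (matching 'ed' starting at position 3)
LZ77 triple: (3, 2, 'd')


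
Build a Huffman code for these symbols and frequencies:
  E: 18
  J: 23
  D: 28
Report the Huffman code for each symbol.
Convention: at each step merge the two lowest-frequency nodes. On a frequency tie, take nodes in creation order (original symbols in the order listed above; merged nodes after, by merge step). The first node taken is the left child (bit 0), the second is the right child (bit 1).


Huffman tree construction:
Step 1: Merge E(18) + J(23) = 41
Step 2: Merge D(28) + (E+J)(41) = 69
Read each symbol's code off the tree from the root (left child = 0, right child = 1).

Codes:
  E: 10 (length 2)
  J: 11 (length 2)
  D: 0 (length 1)
Average code length: 110/69 = 1.5942 bits/symbol


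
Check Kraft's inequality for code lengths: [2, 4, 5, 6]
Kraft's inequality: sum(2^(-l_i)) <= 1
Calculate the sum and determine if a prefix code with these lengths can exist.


Sum = 2^(-2) + 2^(-4) + 2^(-5) + 2^(-6)
    = 0.25 + 0.0625 + 0.03125 + 0.015625
    = 23/64 = 0.359375
Since 0.359375 <= 1, Kraft's inequality IS satisfied.
A prefix code with these lengths CAN exist.

Kraft sum = 0.359375. Satisfied.


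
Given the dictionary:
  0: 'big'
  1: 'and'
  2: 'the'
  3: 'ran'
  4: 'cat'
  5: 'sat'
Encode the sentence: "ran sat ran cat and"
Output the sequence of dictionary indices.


Look up each word in the dictionary:
  'ran' -> 3
  'sat' -> 5
  'ran' -> 3
  'cat' -> 4
  'and' -> 1

Encoded: [3, 5, 3, 4, 1]


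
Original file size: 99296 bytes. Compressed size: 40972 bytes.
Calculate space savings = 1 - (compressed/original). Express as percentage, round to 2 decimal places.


ratio = compressed/original = 40972/99296 = 0.412625
savings = 1 - ratio = 1 - 0.412625 = 0.587375
as a percentage: 0.587375 * 100 = 58.74%

Space savings = 1 - 40972/99296 = 58.74%


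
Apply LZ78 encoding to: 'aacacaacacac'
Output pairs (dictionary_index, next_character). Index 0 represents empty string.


LZ78 encoding steps:
Dictionary: {0: ''}
Step 1: w='' (idx 0), next='a' -> output (0, 'a'), add 'a' as idx 1
Step 2: w='a' (idx 1), next='c' -> output (1, 'c'), add 'ac' as idx 2
Step 3: w='ac' (idx 2), next='a' -> output (2, 'a'), add 'aca' as idx 3
Step 4: w='aca' (idx 3), next='c' -> output (3, 'c'), add 'acac' as idx 4
Step 5: w='ac' (idx 2), end of input -> output (2, '')


Encoded: [(0, 'a'), (1, 'c'), (2, 'a'), (3, 'c'), (2, '')]


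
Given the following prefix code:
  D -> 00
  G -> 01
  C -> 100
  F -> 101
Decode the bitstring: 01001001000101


Decoding step by step:
Bits 01 -> G
Bits 00 -> D
Bits 100 -> C
Bits 100 -> C
Bits 01 -> G
Bits 01 -> G


Decoded message: GDCCGG


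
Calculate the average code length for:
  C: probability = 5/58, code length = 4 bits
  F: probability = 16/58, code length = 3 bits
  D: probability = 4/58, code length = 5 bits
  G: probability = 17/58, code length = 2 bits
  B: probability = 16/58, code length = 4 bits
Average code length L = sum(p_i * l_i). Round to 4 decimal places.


Weighted contributions p_i * l_i:
  C: (5/58) * 4 = 20/58
  F: (16/58) * 3 = 48/58
  D: (4/58) * 5 = 20/58
  G: (17/58) * 2 = 34/58
  B: (16/58) * 4 = 64/58
Sum = (20 + 48 + 20 + 34 + 64)/58 = 186/58

L = 186/58 = 3.2069 bits/symbol


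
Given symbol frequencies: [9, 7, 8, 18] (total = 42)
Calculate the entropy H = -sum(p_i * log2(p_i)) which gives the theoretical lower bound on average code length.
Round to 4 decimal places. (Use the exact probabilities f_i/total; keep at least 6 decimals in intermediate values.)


Per-symbol terms -p_i * log2(p_i) with p_i = f_i/42:
  p = 9/42 = 0.214286: log2(p) = -2.222392, -p*log2(p) = 0.476227
  p = 7/42 = 0.166667: log2(p) = -2.584963, -p*log2(p) = 0.430827
  p = 8/42 = 0.190476: log2(p) = -2.392317, -p*log2(p) = 0.455680
  p = 18/42 = 0.428571: log2(p) = -1.222392, -p*log2(p) = 0.523882
H = 0.476227 + 0.430827 + 0.455680 + 0.523882 = 1.886616

H = 1.8866 bits/symbol


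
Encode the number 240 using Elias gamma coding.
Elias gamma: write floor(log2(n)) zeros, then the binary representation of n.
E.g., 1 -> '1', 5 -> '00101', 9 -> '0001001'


num_bits = floor(log2(240)) + 1 = 8
leading_zeros = num_bits - 1 = 7
binary(240) = 11110000

Elias gamma(240) = '0000000' + '11110000' = 000000011110000 (15 bits)


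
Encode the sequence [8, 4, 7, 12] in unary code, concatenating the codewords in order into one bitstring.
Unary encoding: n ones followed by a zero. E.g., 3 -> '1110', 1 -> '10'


Encode each number as n ones followed by a terminating 0:
  8 -> 111111110 (9 bits)
  4 -> 11110 (5 bits)
  7 -> 11111110 (8 bits)
  12 -> 1111111111110 (13 bits)
Total length = 9 + 5 + 8 + 13 = 35 bits.

Unary([8, 4, 7, 12]) = 11111111011110111111101111111111110 (35 bits)


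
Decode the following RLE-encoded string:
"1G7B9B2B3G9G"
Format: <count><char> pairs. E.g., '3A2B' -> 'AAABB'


Expanding each <count><char> pair:
  1G -> 'G'
  7B -> 'BBBBBBB'
  9B -> 'BBBBBBBBB'
  2B -> 'BB'
  3G -> 'GGG'
  9G -> 'GGGGGGGGG'

Decoded = GBBBBBBBBBBBBBBBBBBGGGGGGGGGGGG


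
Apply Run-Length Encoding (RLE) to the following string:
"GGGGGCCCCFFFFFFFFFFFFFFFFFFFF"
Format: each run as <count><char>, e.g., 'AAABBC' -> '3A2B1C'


Scanning runs left to right:
  i=0: run of 'G' x 5 -> '5G'
  i=5: run of 'C' x 4 -> '4C'
  i=9: run of 'F' x 20 -> '20F'

RLE = 5G4C20F


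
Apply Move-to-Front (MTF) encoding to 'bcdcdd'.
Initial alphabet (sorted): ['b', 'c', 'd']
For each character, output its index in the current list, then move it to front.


MTF encoding:
'b': index 0 in ['b', 'c', 'd'] -> ['b', 'c', 'd']
'c': index 1 in ['b', 'c', 'd'] -> ['c', 'b', 'd']
'd': index 2 in ['c', 'b', 'd'] -> ['d', 'c', 'b']
'c': index 1 in ['d', 'c', 'b'] -> ['c', 'd', 'b']
'd': index 1 in ['c', 'd', 'b'] -> ['d', 'c', 'b']
'd': index 0 in ['d', 'c', 'b'] -> ['d', 'c', 'b']


Output: [0, 1, 2, 1, 1, 0]


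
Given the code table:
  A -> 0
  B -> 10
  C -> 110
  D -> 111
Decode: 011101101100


Decoding:
0 -> A
111 -> D
0 -> A
110 -> C
110 -> C
0 -> A


Result: ADACCA


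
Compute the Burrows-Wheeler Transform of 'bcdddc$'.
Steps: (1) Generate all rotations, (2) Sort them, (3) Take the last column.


Rotations (sorted):
  0: $bcdddc -> last char: c
  1: bcdddc$ -> last char: $
  2: c$bcddd -> last char: d
  3: cdddc$b -> last char: b
  4: dc$bcdd -> last char: d
  5: ddc$bcd -> last char: d
  6: dddc$bc -> last char: c


BWT = c$dbddc


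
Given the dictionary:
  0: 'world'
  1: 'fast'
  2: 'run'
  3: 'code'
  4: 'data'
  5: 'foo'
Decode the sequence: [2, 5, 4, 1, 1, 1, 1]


Look up each index in the dictionary:
  2 -> 'run'
  5 -> 'foo'
  4 -> 'data'
  1 -> 'fast'
  1 -> 'fast'
  1 -> 'fast'
  1 -> 'fast'

Decoded: "run foo data fast fast fast fast"


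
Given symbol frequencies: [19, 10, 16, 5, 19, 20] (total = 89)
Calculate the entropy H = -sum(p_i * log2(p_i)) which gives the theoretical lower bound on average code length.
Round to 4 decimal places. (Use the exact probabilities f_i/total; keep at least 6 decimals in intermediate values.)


Per-symbol terms -p_i * log2(p_i) with p_i = f_i/89:
  p = 19/89 = 0.213483: log2(p) = -2.227806, -p*log2(p) = 0.475599
  p = 10/89 = 0.112360: log2(p) = -3.153805, -p*log2(p) = 0.354360
  p = 16/89 = 0.179775: log2(p) = -2.475733, -p*log2(p) = 0.445076
  p = 5/89 = 0.056180: log2(p) = -4.153805, -p*log2(p) = 0.233360
  p = 19/89 = 0.213483: log2(p) = -2.227806, -p*log2(p) = 0.475599
  p = 20/89 = 0.224719: log2(p) = -2.153805, -p*log2(p) = 0.484001
H = 0.475599 + 0.354360 + 0.445076 + 0.233360 + 0.475599 + 0.484001 = 2.467995

H = 2.468 bits/symbol


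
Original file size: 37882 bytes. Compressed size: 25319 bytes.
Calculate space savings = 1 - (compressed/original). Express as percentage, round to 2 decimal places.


ratio = compressed/original = 25319/37882 = 0.668365
savings = 1 - ratio = 1 - 0.668365 = 0.331635
as a percentage: 0.331635 * 100 = 33.16%

Space savings = 1 - 25319/37882 = 33.16%


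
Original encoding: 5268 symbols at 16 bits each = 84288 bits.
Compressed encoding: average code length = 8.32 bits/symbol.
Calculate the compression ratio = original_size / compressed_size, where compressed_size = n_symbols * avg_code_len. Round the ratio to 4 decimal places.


original_size = n_symbols * orig_bits = 5268 * 16 = 84288 bits
compressed_size = n_symbols * avg_code_len = 5268 * 8.32 = 43829.76 bits
ratio = original_size / compressed_size = 84288 / 43829.76 = 1.9231

Compression ratio = 1.9231


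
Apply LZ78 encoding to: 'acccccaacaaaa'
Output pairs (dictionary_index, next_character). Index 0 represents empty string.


LZ78 encoding steps:
Dictionary: {0: ''}
Step 1: w='' (idx 0), next='a' -> output (0, 'a'), add 'a' as idx 1
Step 2: w='' (idx 0), next='c' -> output (0, 'c'), add 'c' as idx 2
Step 3: w='c' (idx 2), next='c' -> output (2, 'c'), add 'cc' as idx 3
Step 4: w='cc' (idx 3), next='a' -> output (3, 'a'), add 'cca' as idx 4
Step 5: w='a' (idx 1), next='c' -> output (1, 'c'), add 'ac' as idx 5
Step 6: w='a' (idx 1), next='a' -> output (1, 'a'), add 'aa' as idx 6
Step 7: w='aa' (idx 6), end of input -> output (6, '')


Encoded: [(0, 'a'), (0, 'c'), (2, 'c'), (3, 'a'), (1, 'c'), (1, 'a'), (6, '')]


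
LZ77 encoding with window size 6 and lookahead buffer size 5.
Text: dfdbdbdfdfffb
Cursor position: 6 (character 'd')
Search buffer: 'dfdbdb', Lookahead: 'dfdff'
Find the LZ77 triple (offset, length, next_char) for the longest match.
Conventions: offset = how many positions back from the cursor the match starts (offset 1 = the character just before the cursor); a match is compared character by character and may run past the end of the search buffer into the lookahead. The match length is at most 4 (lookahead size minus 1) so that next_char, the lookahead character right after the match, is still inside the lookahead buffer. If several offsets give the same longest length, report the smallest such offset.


Try each offset into the search buffer:
  offset=1 (pos 5, char 'b'): match length 0
  offset=2 (pos 4, char 'd'): match length 1
  offset=3 (pos 3, char 'b'): match length 0
  offset=4 (pos 2, char 'd'): match length 1
  offset=5 (pos 1, char 'f'): match length 0
  offset=6 (pos 0, char 'd'): match length 3
Longest match has length 3 at offset 6.
next_char = character at position 6 + 3 = 9 -> 'f'

Best match: offset=6, length=3 (matching 'dfd' starting at position 0)
LZ77 triple: (6, 3, 'f')


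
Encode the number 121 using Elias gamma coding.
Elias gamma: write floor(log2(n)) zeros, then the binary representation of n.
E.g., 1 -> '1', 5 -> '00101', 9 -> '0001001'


num_bits = floor(log2(121)) + 1 = 7
leading_zeros = num_bits - 1 = 6
binary(121) = 1111001

Elias gamma(121) = '000000' + '1111001' = 0000001111001 (13 bits)


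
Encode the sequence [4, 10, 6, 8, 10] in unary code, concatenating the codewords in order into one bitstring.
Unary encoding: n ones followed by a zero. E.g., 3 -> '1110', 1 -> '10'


Encode each number as n ones followed by a terminating 0:
  4 -> 11110 (5 bits)
  10 -> 11111111110 (11 bits)
  6 -> 1111110 (7 bits)
  8 -> 111111110 (9 bits)
  10 -> 11111111110 (11 bits)
Total length = 5 + 11 + 7 + 9 + 11 = 43 bits.

Unary([4, 10, 6, 8, 10]) = 1111011111111110111111011111111011111111110 (43 bits)


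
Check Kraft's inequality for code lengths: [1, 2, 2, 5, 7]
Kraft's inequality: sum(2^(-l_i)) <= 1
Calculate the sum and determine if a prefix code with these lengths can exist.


Sum = 2^(-1) + 2^(-2) + 2^(-2) + 2^(-5) + 2^(-7)
    = 0.5 + 0.25 + 0.25 + 0.03125 + 0.0078125
    = 133/128 = 1.0390625
Since 1.0390625 > 1, Kraft's inequality is NOT satisfied.
A prefix code with these lengths CANNOT exist.

Kraft sum = 1.0390625. Not satisfied.


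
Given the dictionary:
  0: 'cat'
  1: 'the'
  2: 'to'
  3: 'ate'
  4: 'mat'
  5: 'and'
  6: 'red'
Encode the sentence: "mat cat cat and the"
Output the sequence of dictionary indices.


Look up each word in the dictionary:
  'mat' -> 4
  'cat' -> 0
  'cat' -> 0
  'and' -> 5
  'the' -> 1

Encoded: [4, 0, 0, 5, 1]


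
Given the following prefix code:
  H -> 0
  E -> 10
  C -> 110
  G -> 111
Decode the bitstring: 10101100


Decoding step by step:
Bits 10 -> E
Bits 10 -> E
Bits 110 -> C
Bits 0 -> H


Decoded message: EECH


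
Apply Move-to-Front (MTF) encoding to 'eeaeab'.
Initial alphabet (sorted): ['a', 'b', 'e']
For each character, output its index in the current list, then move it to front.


MTF encoding:
'e': index 2 in ['a', 'b', 'e'] -> ['e', 'a', 'b']
'e': index 0 in ['e', 'a', 'b'] -> ['e', 'a', 'b']
'a': index 1 in ['e', 'a', 'b'] -> ['a', 'e', 'b']
'e': index 1 in ['a', 'e', 'b'] -> ['e', 'a', 'b']
'a': index 1 in ['e', 'a', 'b'] -> ['a', 'e', 'b']
'b': index 2 in ['a', 'e', 'b'] -> ['b', 'a', 'e']


Output: [2, 0, 1, 1, 1, 2]


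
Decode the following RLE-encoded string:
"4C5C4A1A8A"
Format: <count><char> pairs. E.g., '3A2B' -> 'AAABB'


Expanding each <count><char> pair:
  4C -> 'CCCC'
  5C -> 'CCCCC'
  4A -> 'AAAA'
  1A -> 'A'
  8A -> 'AAAAAAAA'

Decoded = CCCCCCCCCAAAAAAAAAAAAA


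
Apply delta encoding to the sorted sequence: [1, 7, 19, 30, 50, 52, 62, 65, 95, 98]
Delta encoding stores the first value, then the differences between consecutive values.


First value: 1
Deltas:
  7 - 1 = 6
  19 - 7 = 12
  30 - 19 = 11
  50 - 30 = 20
  52 - 50 = 2
  62 - 52 = 10
  65 - 62 = 3
  95 - 65 = 30
  98 - 95 = 3


Delta encoded: [1, 6, 12, 11, 20, 2, 10, 3, 30, 3]


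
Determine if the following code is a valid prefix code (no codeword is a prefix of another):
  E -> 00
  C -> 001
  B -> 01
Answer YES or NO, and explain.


Checking each pair (does one codeword prefix another?):
  E='00' vs C='001': prefix -- VIOLATION

NO -- this is NOT a valid prefix code. E (00) is a prefix of C (001).


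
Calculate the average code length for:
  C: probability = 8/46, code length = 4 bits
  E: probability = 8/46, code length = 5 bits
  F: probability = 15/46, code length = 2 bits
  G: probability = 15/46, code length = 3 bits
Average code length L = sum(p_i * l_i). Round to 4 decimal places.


Weighted contributions p_i * l_i:
  C: (8/46) * 4 = 32/46
  E: (8/46) * 5 = 40/46
  F: (15/46) * 2 = 30/46
  G: (15/46) * 3 = 45/46
Sum = (32 + 40 + 30 + 45)/46 = 147/46

L = 147/46 = 3.1957 bits/symbol


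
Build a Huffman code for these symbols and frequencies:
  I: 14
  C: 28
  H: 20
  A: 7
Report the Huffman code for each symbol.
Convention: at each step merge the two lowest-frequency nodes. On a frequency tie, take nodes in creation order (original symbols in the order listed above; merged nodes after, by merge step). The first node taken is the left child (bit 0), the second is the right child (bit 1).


Huffman tree construction:
Step 1: Merge A(7) + I(14) = 21
Step 2: Merge H(20) + (A+I)(21) = 41
Step 3: Merge C(28) + (H+(A+I))(41) = 69
Read each symbol's code off the tree from the root (left child = 0, right child = 1).

Codes:
  I: 111 (length 3)
  C: 0 (length 1)
  H: 10 (length 2)
  A: 110 (length 3)
Average code length: 131/69 = 1.8986 bits/symbol


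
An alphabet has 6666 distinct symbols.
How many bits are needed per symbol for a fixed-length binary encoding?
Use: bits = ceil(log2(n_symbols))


log2(6666) = 12.7026
Bracket: 2^12 = 4096 < 6666 <= 2^13 = 8192
So ceil(log2(6666)) = 13

bits = ceil(log2(6666)) = ceil(12.7026) = 13 bits


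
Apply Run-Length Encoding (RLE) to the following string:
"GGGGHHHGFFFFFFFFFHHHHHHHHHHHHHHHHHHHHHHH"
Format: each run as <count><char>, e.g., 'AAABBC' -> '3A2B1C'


Scanning runs left to right:
  i=0: run of 'G' x 4 -> '4G'
  i=4: run of 'H' x 3 -> '3H'
  i=7: run of 'G' x 1 -> '1G'
  i=8: run of 'F' x 9 -> '9F'
  i=17: run of 'H' x 23 -> '23H'

RLE = 4G3H1G9F23H


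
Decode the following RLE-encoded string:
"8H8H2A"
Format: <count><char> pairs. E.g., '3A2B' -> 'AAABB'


Expanding each <count><char> pair:
  8H -> 'HHHHHHHH'
  8H -> 'HHHHHHHH'
  2A -> 'AA'

Decoded = HHHHHHHHHHHHHHHHAA


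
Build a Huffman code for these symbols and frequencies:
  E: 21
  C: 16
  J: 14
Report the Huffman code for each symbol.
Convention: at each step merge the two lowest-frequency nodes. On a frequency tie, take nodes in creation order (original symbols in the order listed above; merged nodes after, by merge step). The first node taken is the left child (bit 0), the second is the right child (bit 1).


Huffman tree construction:
Step 1: Merge J(14) + C(16) = 30
Step 2: Merge E(21) + (J+C)(30) = 51
Read each symbol's code off the tree from the root (left child = 0, right child = 1).

Codes:
  E: 0 (length 1)
  C: 11 (length 2)
  J: 10 (length 2)
Average code length: 81/51 = 1.5882 bits/symbol


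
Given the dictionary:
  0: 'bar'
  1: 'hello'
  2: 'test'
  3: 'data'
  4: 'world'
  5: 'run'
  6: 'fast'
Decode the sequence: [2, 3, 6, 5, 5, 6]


Look up each index in the dictionary:
  2 -> 'test'
  3 -> 'data'
  6 -> 'fast'
  5 -> 'run'
  5 -> 'run'
  6 -> 'fast'

Decoded: "test data fast run run fast"


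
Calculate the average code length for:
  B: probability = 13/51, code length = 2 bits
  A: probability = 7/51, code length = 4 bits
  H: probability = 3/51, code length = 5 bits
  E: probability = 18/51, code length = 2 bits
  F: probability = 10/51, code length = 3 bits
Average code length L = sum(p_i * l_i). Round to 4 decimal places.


Weighted contributions p_i * l_i:
  B: (13/51) * 2 = 26/51
  A: (7/51) * 4 = 28/51
  H: (3/51) * 5 = 15/51
  E: (18/51) * 2 = 36/51
  F: (10/51) * 3 = 30/51
Sum = (26 + 28 + 15 + 36 + 30)/51 = 135/51

L = 135/51 = 2.6471 bits/symbol


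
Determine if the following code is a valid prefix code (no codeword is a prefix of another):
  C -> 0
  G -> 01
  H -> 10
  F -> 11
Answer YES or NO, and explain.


Checking each pair (does one codeword prefix another?):
  C='0' vs G='01': prefix -- VIOLATION

NO -- this is NOT a valid prefix code. C (0) is a prefix of G (01).


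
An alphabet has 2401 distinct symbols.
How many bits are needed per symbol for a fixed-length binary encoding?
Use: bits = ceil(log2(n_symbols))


log2(2401) = 11.2294
Bracket: 2^11 = 2048 < 2401 <= 2^12 = 4096
So ceil(log2(2401)) = 12

bits = ceil(log2(2401)) = ceil(11.2294) = 12 bits


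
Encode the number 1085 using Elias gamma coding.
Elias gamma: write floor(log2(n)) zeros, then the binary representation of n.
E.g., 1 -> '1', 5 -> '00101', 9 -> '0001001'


num_bits = floor(log2(1085)) + 1 = 11
leading_zeros = num_bits - 1 = 10
binary(1085) = 10000111101

Elias gamma(1085) = '0000000000' + '10000111101' = 000000000010000111101 (21 bits)
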